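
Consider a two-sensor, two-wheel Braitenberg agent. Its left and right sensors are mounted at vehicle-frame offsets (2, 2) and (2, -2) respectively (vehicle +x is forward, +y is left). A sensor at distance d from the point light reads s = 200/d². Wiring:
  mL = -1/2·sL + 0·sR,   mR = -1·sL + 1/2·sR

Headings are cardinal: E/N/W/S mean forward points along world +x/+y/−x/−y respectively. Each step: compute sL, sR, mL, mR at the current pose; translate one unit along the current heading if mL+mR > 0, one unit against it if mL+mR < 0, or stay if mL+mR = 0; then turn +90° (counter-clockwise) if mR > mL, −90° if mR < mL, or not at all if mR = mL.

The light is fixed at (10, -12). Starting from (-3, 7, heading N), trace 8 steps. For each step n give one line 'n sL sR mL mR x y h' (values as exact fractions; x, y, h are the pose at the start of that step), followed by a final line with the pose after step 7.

0 100/333 100/281 -50/333 -11450/93573 -3 7 N
1 200/481 8/25 -100/481 -3076/12025 -3 6 W
2 50/149 2/5 -25/149 -101/745 -2 6 N
3 200/421 200/557 -100/421 -69300/234497 -2 5 W
4 20/53 100/221 -10/53 -1770/11713 -1 5 N
5 40/73 200/493 -20/73 -12420/35989 -1 4 W
6 50/117 50/97 -25/117 -1925/11349 0 4 N
7 200/313 200/433 -100/313 -55300/135529 0 3 W
final 1 3 N

n=0: pose=(-3,7,N); sL=100/333, sR=100/281; mL=-50/333, mR=-11450/93573; mL+mR=-8500/31191 → advance -1; mR−mL=2600/93573 → turn +1·90°
n=1: pose=(-3,6,W); sL=200/481, sR=8/25; mL=-100/481, mR=-3076/12025; mL+mR=-5576/12025 → advance -1; mR−mL=-576/12025 → turn -1·90°
n=2: pose=(-2,6,N); sL=50/149, sR=2/5; mL=-25/149, mR=-101/745; mL+mR=-226/745 → advance -1; mR−mL=24/745 → turn +1·90°
n=3: pose=(-2,5,W); sL=200/421, sR=200/557; mL=-100/421, mR=-69300/234497; mL+mR=-125000/234497 → advance -1; mR−mL=-13600/234497 → turn -1·90°
n=4: pose=(-1,5,N); sL=20/53, sR=100/221; mL=-10/53, mR=-1770/11713; mL+mR=-3980/11713 → advance -1; mR−mL=440/11713 → turn +1·90°
n=5: pose=(-1,4,W); sL=40/73, sR=200/493; mL=-20/73, mR=-12420/35989; mL+mR=-22280/35989 → advance -1; mR−mL=-2560/35989 → turn -1·90°
n=6: pose=(0,4,N); sL=50/117, sR=50/97; mL=-25/117, mR=-1925/11349; mL+mR=-1450/3783 → advance -1; mR−mL=500/11349 → turn +1·90°
n=7: pose=(0,3,W); sL=200/313, sR=200/433; mL=-100/313, mR=-55300/135529; mL+mR=-98600/135529 → advance -1; mR−mL=-12000/135529 → turn -1·90°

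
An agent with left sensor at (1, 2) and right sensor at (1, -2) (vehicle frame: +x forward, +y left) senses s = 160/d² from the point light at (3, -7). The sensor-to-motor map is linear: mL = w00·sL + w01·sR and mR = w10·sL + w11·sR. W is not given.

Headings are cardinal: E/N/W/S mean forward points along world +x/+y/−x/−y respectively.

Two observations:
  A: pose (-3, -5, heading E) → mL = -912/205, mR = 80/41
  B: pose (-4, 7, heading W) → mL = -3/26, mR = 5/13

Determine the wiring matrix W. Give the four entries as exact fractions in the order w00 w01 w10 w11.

1/2 -1 1/2 0

obs A: pose=(-3,-5,E) → sL=160/41, sR=32/5, mL=-912/205, mR=80/41
obs B: pose=(-4,7,W) → sL=10/13, sR=1/2, mL=-3/26, mR=5/13
sensor matrix S = [[160/41, 32/5], [10/13, 1/2]]; det S = -1584/533
solve [mL_A; mL_B] = S·[w00; w01] and [mR_A; mR_B] = S·[w10; w11]:
  w00 = 1/2, w01 = -1, w10 = 1/2, w11 = 0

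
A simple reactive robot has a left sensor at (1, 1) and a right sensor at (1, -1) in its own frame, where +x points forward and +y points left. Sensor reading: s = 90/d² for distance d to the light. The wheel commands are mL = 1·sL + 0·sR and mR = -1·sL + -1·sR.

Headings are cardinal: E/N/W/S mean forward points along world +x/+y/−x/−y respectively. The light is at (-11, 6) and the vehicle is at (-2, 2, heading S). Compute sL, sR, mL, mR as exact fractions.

left sensor world pos  = (-1, 1); dL² = 125
right sensor world pos = (-3, 1); dR² = 89
sL = 90/125 = 18/25
sR = 90/89 = 90/89
mL = 1·sL + 0·sR = 18/25
mR = -1·sL + -1·sR = -3852/2225

18/25 90/89 18/25 -3852/2225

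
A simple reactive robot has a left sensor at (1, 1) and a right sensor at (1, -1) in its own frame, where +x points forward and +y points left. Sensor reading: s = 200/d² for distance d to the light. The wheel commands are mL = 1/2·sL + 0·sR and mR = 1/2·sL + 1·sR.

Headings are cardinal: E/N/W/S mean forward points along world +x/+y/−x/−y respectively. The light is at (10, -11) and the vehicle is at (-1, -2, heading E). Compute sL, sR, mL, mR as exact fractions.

left sensor world pos  = (0, -1); dL² = 200
right sensor world pos = (0, -3); dR² = 164
sL = 200/200 = 1
sR = 200/164 = 50/41
mL = 1/2·sL + 0·sR = 1/2
mR = 1/2·sL + 1·sR = 141/82

1 50/41 1/2 141/82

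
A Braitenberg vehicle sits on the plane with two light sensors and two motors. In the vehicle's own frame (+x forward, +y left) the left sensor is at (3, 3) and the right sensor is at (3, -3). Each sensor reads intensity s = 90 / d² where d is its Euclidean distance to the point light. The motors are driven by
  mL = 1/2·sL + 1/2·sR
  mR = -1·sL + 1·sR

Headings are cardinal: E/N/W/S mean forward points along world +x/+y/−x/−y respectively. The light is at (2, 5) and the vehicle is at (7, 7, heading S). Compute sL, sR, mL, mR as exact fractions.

left sensor world pos  = (10, 4); dL² = 65
right sensor world pos = (4, 4); dR² = 5
sL = 90/65 = 18/13
sR = 90/5 = 18
mL = 1/2·sL + 1/2·sR = 126/13
mR = -1·sL + 1·sR = 216/13

18/13 18 126/13 216/13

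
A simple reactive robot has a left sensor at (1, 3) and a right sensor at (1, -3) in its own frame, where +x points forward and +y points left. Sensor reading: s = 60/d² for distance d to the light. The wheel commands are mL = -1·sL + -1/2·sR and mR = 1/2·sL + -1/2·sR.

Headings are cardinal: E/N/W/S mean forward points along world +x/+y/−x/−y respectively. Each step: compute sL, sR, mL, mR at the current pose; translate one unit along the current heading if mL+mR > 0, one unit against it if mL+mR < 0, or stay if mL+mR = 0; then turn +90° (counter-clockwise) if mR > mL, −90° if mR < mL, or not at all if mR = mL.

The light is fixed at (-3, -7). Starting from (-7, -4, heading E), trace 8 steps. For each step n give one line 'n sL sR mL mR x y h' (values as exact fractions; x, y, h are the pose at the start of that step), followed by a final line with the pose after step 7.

n=0: pose=(-7,-4,E); sL=4/3, sR=20/3; mL=-14/3, mR=-8/3; mL+mR=-22/3 → advance -1; mR−mL=2 → turn +1·90°
n=1: pose=(-8,-4,N); sL=3/4, sR=3; mL=-9/4, mR=-9/8; mL+mR=-27/8 → advance -1; mR−mL=9/8 → turn +1·90°
n=2: pose=(-8,-5,W); sL=60/37, sR=60/61; mL=-4770/2257, mR=720/2257; mL+mR=-4050/2257 → advance -1; mR−mL=90/37 → turn +1·90°
n=3: pose=(-7,-5,S); sL=30, sR=6/5; mL=-153/5, mR=72/5; mL+mR=-81/5 → advance -1; mR−mL=45 → turn +1·90°
n=4: pose=(-7,-4,E); sL=4/3, sR=20/3; mL=-14/3, mR=-8/3; mL+mR=-22/3 → advance -1; mR−mL=2 → turn +1·90°
n=5: pose=(-8,-4,N); sL=3/4, sR=3; mL=-9/4, mR=-9/8; mL+mR=-27/8 → advance -1; mR−mL=9/8 → turn +1·90°
n=6: pose=(-8,-5,W); sL=60/37, sR=60/61; mL=-4770/2257, mR=720/2257; mL+mR=-4050/2257 → advance -1; mR−mL=90/37 → turn +1·90°
n=7: pose=(-7,-5,S); sL=30, sR=6/5; mL=-153/5, mR=72/5; mL+mR=-81/5 → advance -1; mR−mL=45 → turn +1·90°

0 4/3 20/3 -14/3 -8/3 -7 -4 E
1 3/4 3 -9/4 -9/8 -8 -4 N
2 60/37 60/61 -4770/2257 720/2257 -8 -5 W
3 30 6/5 -153/5 72/5 -7 -5 S
4 4/3 20/3 -14/3 -8/3 -7 -4 E
5 3/4 3 -9/4 -9/8 -8 -4 N
6 60/37 60/61 -4770/2257 720/2257 -8 -5 W
7 30 6/5 -153/5 72/5 -7 -5 S
final -7 -4 E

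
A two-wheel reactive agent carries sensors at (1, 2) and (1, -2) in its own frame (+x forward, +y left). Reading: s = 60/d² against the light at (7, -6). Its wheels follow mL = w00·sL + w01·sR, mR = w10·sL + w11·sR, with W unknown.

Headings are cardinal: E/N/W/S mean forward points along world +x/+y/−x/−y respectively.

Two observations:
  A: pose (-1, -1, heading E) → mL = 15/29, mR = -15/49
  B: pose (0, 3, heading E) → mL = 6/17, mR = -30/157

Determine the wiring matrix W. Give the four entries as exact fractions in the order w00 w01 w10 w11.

obs A: pose=(-1,-1,E) → sL=30/49, sR=30/29, mL=15/29, mR=-15/49
obs B: pose=(0,3,E) → sL=60/157, sR=12/17, mL=6/17, mR=-30/157
sensor matrix S = [[30/49, 30/29], [60/157, 12/17]]; det S = 139680/3792649
solve [mL_A; mL_B] = S·[w00; w01] and [mR_A; mR_B] = S·[w10; w11]:
  w00 = 0, w01 = 1/2, w10 = -1/2, w11 = 0

0 1/2 -1/2 0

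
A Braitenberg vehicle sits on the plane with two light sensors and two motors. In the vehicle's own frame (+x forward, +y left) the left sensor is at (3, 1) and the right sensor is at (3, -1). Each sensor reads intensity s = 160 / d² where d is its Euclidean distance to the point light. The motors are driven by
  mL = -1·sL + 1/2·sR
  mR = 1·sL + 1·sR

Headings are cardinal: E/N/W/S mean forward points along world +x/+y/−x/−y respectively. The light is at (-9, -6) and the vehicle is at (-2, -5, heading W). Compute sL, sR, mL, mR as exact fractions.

left sensor world pos  = (-5, -6); dL² = 16
right sensor world pos = (-5, -4); dR² = 20
sL = 160/16 = 10
sR = 160/20 = 8
mL = -1·sL + 1/2·sR = -6
mR = 1·sL + 1·sR = 18

10 8 -6 18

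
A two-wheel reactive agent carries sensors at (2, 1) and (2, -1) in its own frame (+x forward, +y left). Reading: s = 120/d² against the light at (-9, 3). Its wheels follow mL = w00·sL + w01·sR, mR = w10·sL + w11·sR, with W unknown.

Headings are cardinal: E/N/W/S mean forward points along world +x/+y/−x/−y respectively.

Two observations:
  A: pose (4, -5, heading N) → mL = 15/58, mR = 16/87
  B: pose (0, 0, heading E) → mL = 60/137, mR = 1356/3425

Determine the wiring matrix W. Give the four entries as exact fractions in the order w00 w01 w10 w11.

0 1/2 -1/2 1

obs A: pose=(4,-5,N) → sL=2/3, sR=15/29, mL=15/58, mR=16/87
obs B: pose=(0,0,E) → sL=24/25, sR=120/137, mL=60/137, mR=1356/3425
sensor matrix S = [[2/3, 15/29], [24/25, 120/137]]; det S = 1736/19865
solve [mL_A; mL_B] = S·[w00; w01] and [mR_A; mR_B] = S·[w10; w11]:
  w00 = 0, w01 = 1/2, w10 = -1/2, w11 = 1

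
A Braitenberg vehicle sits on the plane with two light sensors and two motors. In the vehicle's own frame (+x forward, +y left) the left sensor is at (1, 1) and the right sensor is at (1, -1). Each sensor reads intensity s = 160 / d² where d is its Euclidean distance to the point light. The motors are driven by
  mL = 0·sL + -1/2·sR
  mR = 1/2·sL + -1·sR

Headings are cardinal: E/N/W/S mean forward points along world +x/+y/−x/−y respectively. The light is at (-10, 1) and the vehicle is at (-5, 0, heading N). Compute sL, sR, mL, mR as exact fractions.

10 40/9 -20/9 5/9

left sensor world pos  = (-6, 1); dL² = 16
right sensor world pos = (-4, 1); dR² = 36
sL = 160/16 = 10
sR = 160/36 = 40/9
mL = 0·sL + -1/2·sR = -20/9
mR = 1/2·sL + -1·sR = 5/9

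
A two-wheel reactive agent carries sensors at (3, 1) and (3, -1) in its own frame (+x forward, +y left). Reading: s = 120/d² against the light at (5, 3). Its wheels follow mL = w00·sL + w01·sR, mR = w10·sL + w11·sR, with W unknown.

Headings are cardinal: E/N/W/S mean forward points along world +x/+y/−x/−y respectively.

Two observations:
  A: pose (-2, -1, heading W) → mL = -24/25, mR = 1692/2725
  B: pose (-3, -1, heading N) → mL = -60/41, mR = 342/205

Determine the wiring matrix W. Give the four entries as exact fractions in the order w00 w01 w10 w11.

obs A: pose=(-2,-1,W) → sL=24/25, sR=120/109, mL=-24/25, mR=1692/2725
obs B: pose=(-3,-1,N) → sL=60/41, sR=12/5, mL=-60/41, mR=342/205
sensor matrix S = [[24/25, 120/109], [60/41, 12/5]]; det S = 387072/558625
solve [mL_A; mL_B] = S·[w00; w01] and [mR_A; mR_B] = S·[w10; w11]:
  w00 = -1, w01 = 0, w10 = -1/2, w11 = 1

-1 0 -1/2 1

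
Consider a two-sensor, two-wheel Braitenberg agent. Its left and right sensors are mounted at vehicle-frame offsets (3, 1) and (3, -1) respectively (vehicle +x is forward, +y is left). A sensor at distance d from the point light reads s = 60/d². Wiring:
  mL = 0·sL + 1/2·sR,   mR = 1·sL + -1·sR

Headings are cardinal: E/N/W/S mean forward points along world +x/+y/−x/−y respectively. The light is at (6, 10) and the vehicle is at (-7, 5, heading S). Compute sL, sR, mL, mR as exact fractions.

left sensor world pos  = (-6, 2); dL² = 208
right sensor world pos = (-8, 2); dR² = 260
sL = 60/208 = 15/52
sR = 60/260 = 3/13
mL = 0·sL + 1/2·sR = 3/26
mR = 1·sL + -1·sR = 3/52

15/52 3/13 3/26 3/52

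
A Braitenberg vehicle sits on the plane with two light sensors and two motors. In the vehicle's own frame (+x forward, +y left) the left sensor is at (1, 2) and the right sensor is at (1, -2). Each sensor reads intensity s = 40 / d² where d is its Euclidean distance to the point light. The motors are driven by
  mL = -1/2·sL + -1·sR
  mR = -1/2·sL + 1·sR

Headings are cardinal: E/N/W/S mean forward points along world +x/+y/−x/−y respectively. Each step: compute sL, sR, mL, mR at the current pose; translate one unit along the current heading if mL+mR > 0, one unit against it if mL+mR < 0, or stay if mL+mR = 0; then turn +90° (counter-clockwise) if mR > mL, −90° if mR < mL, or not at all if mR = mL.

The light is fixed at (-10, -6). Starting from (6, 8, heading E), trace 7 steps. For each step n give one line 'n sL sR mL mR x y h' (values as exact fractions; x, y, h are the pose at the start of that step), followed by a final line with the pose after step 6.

n=0: pose=(6,8,E); sL=8/109, sR=40/433; mL=-6092/47197, mR=2628/47197; mL+mR=-8/109 → advance -1; mR−mL=80/433 → turn +1·90°
n=1: pose=(5,8,N); sL=20/197, sR=20/257; mL=-6510/50629, mR=1370/50629; mL+mR=-20/197 → advance -1; mR−mL=40/257 → turn +1·90°
n=2: pose=(5,7,W); sL=40/317, sR=40/421; mL=-21100/133457, mR=4260/133457; mL+mR=-40/317 → advance -1; mR−mL=80/421 → turn +1·90°
n=3: pose=(6,7,S); sL=10/117, sR=2/17; mL=-319/1989, mR=149/1989; mL+mR=-10/117 → advance -1; mR−mL=4/17 → turn +1·90°
n=4: pose=(6,8,E); sL=8/109, sR=40/433; mL=-6092/47197, mR=2628/47197; mL+mR=-8/109 → advance -1; mR−mL=80/433 → turn +1·90°
n=5: pose=(5,8,N); sL=20/197, sR=20/257; mL=-6510/50629, mR=1370/50629; mL+mR=-20/197 → advance -1; mR−mL=40/257 → turn +1·90°
n=6: pose=(5,7,W); sL=40/317, sR=40/421; mL=-21100/133457, mR=4260/133457; mL+mR=-40/317 → advance -1; mR−mL=80/421 → turn +1·90°

0 8/109 40/433 -6092/47197 2628/47197 6 8 E
1 20/197 20/257 -6510/50629 1370/50629 5 8 N
2 40/317 40/421 -21100/133457 4260/133457 5 7 W
3 10/117 2/17 -319/1989 149/1989 6 7 S
4 8/109 40/433 -6092/47197 2628/47197 6 8 E
5 20/197 20/257 -6510/50629 1370/50629 5 8 N
6 40/317 40/421 -21100/133457 4260/133457 5 7 W
final 6 7 S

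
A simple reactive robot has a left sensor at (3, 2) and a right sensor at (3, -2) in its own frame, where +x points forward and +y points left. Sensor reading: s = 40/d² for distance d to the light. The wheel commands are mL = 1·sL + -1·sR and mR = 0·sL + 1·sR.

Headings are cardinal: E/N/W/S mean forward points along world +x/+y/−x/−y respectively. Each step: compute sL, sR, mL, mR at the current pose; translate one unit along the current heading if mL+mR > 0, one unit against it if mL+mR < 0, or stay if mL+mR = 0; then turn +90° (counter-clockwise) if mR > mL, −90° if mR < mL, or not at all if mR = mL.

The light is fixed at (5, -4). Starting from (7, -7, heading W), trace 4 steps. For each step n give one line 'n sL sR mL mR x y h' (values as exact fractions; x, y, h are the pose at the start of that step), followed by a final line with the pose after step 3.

n=0: pose=(7,-7,W); sL=20/13, sR=20; mL=-240/13, mR=20; mL+mR=20/13 → advance +1; mR−mL=500/13 → turn +1·90°
n=1: pose=(6,-7,S); sL=8/9, sR=40/37; mL=-64/333, mR=40/37; mL+mR=8/9 → advance +1; mR−mL=424/333 → turn +1·90°
n=2: pose=(6,-8,E); sL=2, sR=10/13; mL=16/13, mR=10/13; mL+mR=2 → advance +1; mR−mL=-6/13 → turn -1·90°
n=3: pose=(7,-8,S); sL=8/13, sR=40/49; mL=-128/637, mR=40/49; mL+mR=8/13 → advance +1; mR−mL=648/637 → turn +1·90°

0 20/13 20 -240/13 20 7 -7 W
1 8/9 40/37 -64/333 40/37 6 -7 S
2 2 10/13 16/13 10/13 6 -8 E
3 8/13 40/49 -128/637 40/49 7 -8 S
final 7 -9 E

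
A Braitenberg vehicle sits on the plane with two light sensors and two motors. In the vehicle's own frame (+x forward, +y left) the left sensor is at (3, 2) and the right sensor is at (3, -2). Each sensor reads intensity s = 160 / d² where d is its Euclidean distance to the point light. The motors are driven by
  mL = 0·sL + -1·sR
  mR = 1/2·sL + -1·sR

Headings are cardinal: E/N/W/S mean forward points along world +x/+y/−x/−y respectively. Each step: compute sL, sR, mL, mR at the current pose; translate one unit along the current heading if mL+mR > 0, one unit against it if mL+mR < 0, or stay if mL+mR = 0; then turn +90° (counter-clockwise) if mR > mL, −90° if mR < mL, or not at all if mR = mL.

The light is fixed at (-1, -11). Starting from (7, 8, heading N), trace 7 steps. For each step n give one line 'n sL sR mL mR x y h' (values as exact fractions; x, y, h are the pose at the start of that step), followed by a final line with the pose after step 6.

n=0: pose=(7,8,N); sL=4/13, sR=20/73; mL=-20/73, mR=-114/949; mL+mR=-374/949 → advance -1; mR−mL=2/13 → turn +1·90°
n=1: pose=(7,7,W); sL=160/281, sR=32/85; mL=-32/85, mR=-2192/23885; mL+mR=-11184/23885 → advance -1; mR−mL=80/281 → turn +1·90°
n=2: pose=(8,7,S); sL=80/173, sR=80/137; mL=-80/137, mR=-8360/23701; mL+mR=-22200/23701 → advance -1; mR−mL=40/173 → turn +1·90°
n=3: pose=(8,8,E); sL=32/117, sR=160/433; mL=-160/433, mR=-11792/50661; mL+mR=-30512/50661 → advance -1; mR−mL=16/117 → turn +1·90°
n=4: pose=(7,8,N); sL=4/13, sR=20/73; mL=-20/73, mR=-114/949; mL+mR=-374/949 → advance -1; mR−mL=2/13 → turn +1·90°
n=5: pose=(7,7,W); sL=160/281, sR=32/85; mL=-32/85, mR=-2192/23885; mL+mR=-11184/23885 → advance -1; mR−mL=80/281 → turn +1·90°
n=6: pose=(8,7,S); sL=80/173, sR=80/137; mL=-80/137, mR=-8360/23701; mL+mR=-22200/23701 → advance -1; mR−mL=40/173 → turn +1·90°

0 4/13 20/73 -20/73 -114/949 7 8 N
1 160/281 32/85 -32/85 -2192/23885 7 7 W
2 80/173 80/137 -80/137 -8360/23701 8 7 S
3 32/117 160/433 -160/433 -11792/50661 8 8 E
4 4/13 20/73 -20/73 -114/949 7 8 N
5 160/281 32/85 -32/85 -2192/23885 7 7 W
6 80/173 80/137 -80/137 -8360/23701 8 7 S
final 8 8 E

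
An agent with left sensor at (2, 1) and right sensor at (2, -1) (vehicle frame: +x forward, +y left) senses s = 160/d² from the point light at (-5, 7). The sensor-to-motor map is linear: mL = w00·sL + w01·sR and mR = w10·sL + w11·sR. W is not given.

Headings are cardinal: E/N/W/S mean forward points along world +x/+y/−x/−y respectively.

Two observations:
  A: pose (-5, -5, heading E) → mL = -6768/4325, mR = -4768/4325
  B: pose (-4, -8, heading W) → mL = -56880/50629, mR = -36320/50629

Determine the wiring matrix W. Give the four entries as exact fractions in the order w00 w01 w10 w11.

obs A: pose=(-5,-5,E) → sL=32/25, sR=160/173, mL=-6768/4325, mR=-4768/4325
obs B: pose=(-4,-8,W) → sL=160/257, sR=160/197, mL=-56880/50629, mR=-36320/50629
sensor matrix S = [[32/25, 160/173], [160/257, 160/197]]; det S = 20312064/43794085
solve [mL_A; mL_B] = S·[w00; w01] and [mR_A; mR_B] = S·[w10; w11]:
  w00 = -1/2, w01 = -1, w10 = -1/2, w11 = -1/2

-1/2 -1 -1/2 -1/2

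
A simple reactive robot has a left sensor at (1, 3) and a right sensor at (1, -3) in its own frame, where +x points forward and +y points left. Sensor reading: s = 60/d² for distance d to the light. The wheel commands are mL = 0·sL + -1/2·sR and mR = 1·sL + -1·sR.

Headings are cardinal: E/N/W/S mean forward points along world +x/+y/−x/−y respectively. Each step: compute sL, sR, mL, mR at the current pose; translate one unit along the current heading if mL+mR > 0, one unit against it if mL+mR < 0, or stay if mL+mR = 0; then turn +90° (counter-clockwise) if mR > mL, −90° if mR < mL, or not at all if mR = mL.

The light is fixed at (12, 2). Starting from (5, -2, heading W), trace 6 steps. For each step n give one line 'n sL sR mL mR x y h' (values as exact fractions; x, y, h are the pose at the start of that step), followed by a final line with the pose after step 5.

0 60/113 12/13 -6/13 -576/1469 5 -2 W
1 30/17 30/53 -15/53 1080/901 6 -2 S
2 60/29 60/89 -30/89 3600/2581 6 -3 E
3 3/4 3 -3/2 -9/4 7 -3 N
4 12/5 60/97 -30/97 864/485 7 -4 E
5 30/37 30/13 -15/13 -720/481 8 -4 N
final 8 -5 E

n=0: pose=(5,-2,W); sL=60/113, sR=12/13; mL=-6/13, mR=-576/1469; mL+mR=-1254/1469 → advance -1; mR−mL=102/1469 → turn +1·90°
n=1: pose=(6,-2,S); sL=30/17, sR=30/53; mL=-15/53, mR=1080/901; mL+mR=825/901 → advance +1; mR−mL=1335/901 → turn +1·90°
n=2: pose=(6,-3,E); sL=60/29, sR=60/89; mL=-30/89, mR=3600/2581; mL+mR=2730/2581 → advance +1; mR−mL=4470/2581 → turn +1·90°
n=3: pose=(7,-3,N); sL=3/4, sR=3; mL=-3/2, mR=-9/4; mL+mR=-15/4 → advance -1; mR−mL=-3/4 → turn -1·90°
n=4: pose=(7,-4,E); sL=12/5, sR=60/97; mL=-30/97, mR=864/485; mL+mR=714/485 → advance +1; mR−mL=1014/485 → turn +1·90°
n=5: pose=(8,-4,N); sL=30/37, sR=30/13; mL=-15/13, mR=-720/481; mL+mR=-1275/481 → advance -1; mR−mL=-165/481 → turn -1·90°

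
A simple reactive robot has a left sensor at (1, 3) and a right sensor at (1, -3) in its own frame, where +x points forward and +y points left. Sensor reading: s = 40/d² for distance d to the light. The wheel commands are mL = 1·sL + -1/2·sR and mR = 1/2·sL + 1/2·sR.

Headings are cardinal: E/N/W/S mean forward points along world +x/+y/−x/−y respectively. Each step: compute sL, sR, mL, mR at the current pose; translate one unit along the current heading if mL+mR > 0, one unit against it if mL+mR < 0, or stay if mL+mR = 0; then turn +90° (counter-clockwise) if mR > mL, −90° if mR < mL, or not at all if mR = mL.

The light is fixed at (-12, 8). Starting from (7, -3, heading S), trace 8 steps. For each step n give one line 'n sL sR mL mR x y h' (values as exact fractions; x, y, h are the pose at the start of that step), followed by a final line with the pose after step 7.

0 10/157 1/10 43/3140 257/3140 7 -3 S
1 40/481 8/125 3076/60125 4424/60125 7 -4 E
2 4/41 4/65 178/2665 212/2665 8 -4 N
3 40/557 8/85 1172/47345 3928/47345 8 -3 W
4 10/157 1/10 43/3140 257/3140 7 -3 S
5 40/481 8/125 3076/60125 4424/60125 7 -4 E
6 4/41 4/65 178/2665 212/2665 8 -4 N
7 40/557 8/85 1172/47345 3928/47345 8 -3 W
final 7 -3 S

n=0: pose=(7,-3,S); sL=10/157, sR=1/10; mL=43/3140, mR=257/3140; mL+mR=15/157 → advance +1; mR−mL=107/1570 → turn +1·90°
n=1: pose=(7,-4,E); sL=40/481, sR=8/125; mL=3076/60125, mR=4424/60125; mL+mR=60/481 → advance +1; mR−mL=1348/60125 → turn +1·90°
n=2: pose=(8,-4,N); sL=4/41, sR=4/65; mL=178/2665, mR=212/2665; mL+mR=6/41 → advance +1; mR−mL=34/2665 → turn +1·90°
n=3: pose=(8,-3,W); sL=40/557, sR=8/85; mL=1172/47345, mR=3928/47345; mL+mR=60/557 → advance +1; mR−mL=2756/47345 → turn +1·90°
n=4: pose=(7,-3,S); sL=10/157, sR=1/10; mL=43/3140, mR=257/3140; mL+mR=15/157 → advance +1; mR−mL=107/1570 → turn +1·90°
n=5: pose=(7,-4,E); sL=40/481, sR=8/125; mL=3076/60125, mR=4424/60125; mL+mR=60/481 → advance +1; mR−mL=1348/60125 → turn +1·90°
n=6: pose=(8,-4,N); sL=4/41, sR=4/65; mL=178/2665, mR=212/2665; mL+mR=6/41 → advance +1; mR−mL=34/2665 → turn +1·90°
n=7: pose=(8,-3,W); sL=40/557, sR=8/85; mL=1172/47345, mR=3928/47345; mL+mR=60/557 → advance +1; mR−mL=2756/47345 → turn +1·90°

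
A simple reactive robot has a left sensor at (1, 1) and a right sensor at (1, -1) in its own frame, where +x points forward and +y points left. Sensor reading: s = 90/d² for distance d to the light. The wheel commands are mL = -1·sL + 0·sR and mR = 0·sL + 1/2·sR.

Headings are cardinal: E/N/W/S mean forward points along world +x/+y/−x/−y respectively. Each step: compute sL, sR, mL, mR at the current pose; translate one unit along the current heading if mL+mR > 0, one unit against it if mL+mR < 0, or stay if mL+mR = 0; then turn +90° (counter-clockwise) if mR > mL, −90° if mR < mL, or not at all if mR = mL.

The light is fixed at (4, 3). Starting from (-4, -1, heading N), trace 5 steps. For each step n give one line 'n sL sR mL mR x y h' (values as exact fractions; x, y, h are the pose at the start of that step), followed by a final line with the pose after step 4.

n=0: pose=(-4,-1,N); sL=1, sR=45/29; mL=-1, mR=45/58; mL+mR=-13/58 → advance -1; mR−mL=103/58 → turn +1·90°
n=1: pose=(-4,-2,W); sL=10/13, sR=90/97; mL=-10/13, mR=45/97; mL+mR=-385/1261 → advance -1; mR−mL=1555/1261 → turn +1·90°
n=2: pose=(-3,-2,S); sL=5/4, sR=9/10; mL=-5/4, mR=9/20; mL+mR=-4/5 → advance -1; mR−mL=17/10 → turn +1·90°
n=3: pose=(-3,-1,E); sL=2, sR=90/61; mL=-2, mR=45/61; mL+mR=-77/61 → advance -1; mR−mL=167/61 → turn +1·90°
n=4: pose=(-4,-1,N); sL=1, sR=45/29; mL=-1, mR=45/58; mL+mR=-13/58 → advance -1; mR−mL=103/58 → turn +1·90°

0 1 45/29 -1 45/58 -4 -1 N
1 10/13 90/97 -10/13 45/97 -4 -2 W
2 5/4 9/10 -5/4 9/20 -3 -2 S
3 2 90/61 -2 45/61 -3 -1 E
4 1 45/29 -1 45/58 -4 -1 N
final -4 -2 W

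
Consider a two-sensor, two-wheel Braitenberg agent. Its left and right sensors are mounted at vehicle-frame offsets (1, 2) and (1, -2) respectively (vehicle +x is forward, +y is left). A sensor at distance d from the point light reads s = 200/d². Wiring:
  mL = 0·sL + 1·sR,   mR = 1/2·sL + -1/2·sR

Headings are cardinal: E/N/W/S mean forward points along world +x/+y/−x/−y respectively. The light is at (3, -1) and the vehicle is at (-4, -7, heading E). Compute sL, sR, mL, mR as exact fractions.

left sensor world pos  = (-3, -5); dL² = 52
right sensor world pos = (-3, -9); dR² = 100
sL = 200/52 = 50/13
sR = 200/100 = 2
mL = 0·sL + 1·sR = 2
mR = 1/2·sL + -1/2·sR = 12/13

50/13 2 2 12/13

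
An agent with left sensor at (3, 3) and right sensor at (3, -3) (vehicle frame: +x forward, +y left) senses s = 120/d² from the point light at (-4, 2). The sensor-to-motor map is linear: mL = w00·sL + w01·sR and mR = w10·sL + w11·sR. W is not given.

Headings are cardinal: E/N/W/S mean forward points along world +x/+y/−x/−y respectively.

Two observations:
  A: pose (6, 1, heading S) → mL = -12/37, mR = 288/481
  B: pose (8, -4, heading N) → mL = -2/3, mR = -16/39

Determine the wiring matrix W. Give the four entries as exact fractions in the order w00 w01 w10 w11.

obs A: pose=(6,1,S) → sL=24/37, sR=24/13, mL=-12/37, mR=288/481
obs B: pose=(8,-4,N) → sL=4/3, sR=20/39, mL=-2/3, mR=-16/39
sensor matrix S = [[24/37, 24/13], [4/3, 20/39]]; det S = -1024/481
solve [mL_A; mL_B] = S·[w00; w01] and [mR_A; mR_B] = S·[w10; w11]:
  w00 = -1/2, w01 = 0, w10 = -1/2, w11 = 1/2

-1/2 0 -1/2 1/2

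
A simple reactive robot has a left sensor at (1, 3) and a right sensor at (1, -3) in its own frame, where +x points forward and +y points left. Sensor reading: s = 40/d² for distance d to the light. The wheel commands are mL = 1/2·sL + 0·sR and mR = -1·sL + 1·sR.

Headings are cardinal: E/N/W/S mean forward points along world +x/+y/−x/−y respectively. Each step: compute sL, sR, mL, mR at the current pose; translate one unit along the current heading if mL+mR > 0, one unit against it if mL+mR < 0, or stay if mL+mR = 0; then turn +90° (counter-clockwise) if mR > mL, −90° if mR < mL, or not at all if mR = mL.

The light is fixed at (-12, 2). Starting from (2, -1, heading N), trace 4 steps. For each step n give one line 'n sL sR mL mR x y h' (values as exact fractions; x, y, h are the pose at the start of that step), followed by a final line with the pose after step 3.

n=0: pose=(2,-1,N); sL=8/25, sR=40/293; mL=4/25, mR=-1344/7325; mL+mR=-172/7325 → advance -1; mR−mL=-2516/7325 → turn -1·90°
n=1: pose=(2,-2,E); sL=20/113, sR=20/137; mL=10/113, mR=-480/15481; mL+mR=890/15481 → advance +1; mR−mL=-1850/15481 → turn -1·90°
n=2: pose=(3,-2,S); sL=40/349, sR=40/169; mL=20/349, mR=7200/58981; mL+mR=10580/58981 → advance +1; mR−mL=3820/58981 → turn +1·90°
n=3: pose=(3,-3,E); sL=2/13, sR=1/8; mL=1/13, mR=-3/104; mL+mR=5/104 → advance +1; mR−mL=-11/104 → turn -1·90°

0 8/25 40/293 4/25 -1344/7325 2 -1 N
1 20/113 20/137 10/113 -480/15481 2 -2 E
2 40/349 40/169 20/349 7200/58981 3 -2 S
3 2/13 1/8 1/13 -3/104 3 -3 E
final 4 -3 S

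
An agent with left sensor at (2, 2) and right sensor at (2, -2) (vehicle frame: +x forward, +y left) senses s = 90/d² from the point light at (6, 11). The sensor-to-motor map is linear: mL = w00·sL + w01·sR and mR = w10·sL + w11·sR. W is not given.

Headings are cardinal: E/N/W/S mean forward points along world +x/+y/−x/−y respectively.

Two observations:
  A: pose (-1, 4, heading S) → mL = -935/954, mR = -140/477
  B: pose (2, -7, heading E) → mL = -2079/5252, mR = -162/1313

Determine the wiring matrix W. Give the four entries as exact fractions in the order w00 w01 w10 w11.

-1/2 -1 -1 1

obs A: pose=(-1,4,S) → sL=45/53, sR=5/9, mL=-935/954, mR=-140/477
obs B: pose=(2,-7,E) → sL=9/26, sR=45/202, mL=-2079/5252, mR=-162/1313
sensor matrix S = [[45/53, 5/9], [9/26, 45/202]]; det S = -220/69589
solve [mL_A; mL_B] = S·[w00; w01] and [mR_A; mR_B] = S·[w10; w11]:
  w00 = -1/2, w01 = -1, w10 = -1, w11 = 1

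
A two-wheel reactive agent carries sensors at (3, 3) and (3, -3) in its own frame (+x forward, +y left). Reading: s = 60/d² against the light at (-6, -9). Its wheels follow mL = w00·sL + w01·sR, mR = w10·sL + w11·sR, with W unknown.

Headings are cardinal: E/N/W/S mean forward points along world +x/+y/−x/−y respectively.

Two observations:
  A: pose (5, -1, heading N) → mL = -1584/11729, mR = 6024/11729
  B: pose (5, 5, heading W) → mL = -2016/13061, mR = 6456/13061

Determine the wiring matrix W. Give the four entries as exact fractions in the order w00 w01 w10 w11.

obs A: pose=(5,-1,N) → sL=12/37, sR=60/317, mL=-1584/11729, mR=6024/11729
obs B: pose=(5,5,W) → sL=12/37, sR=60/353, mL=-2016/13061, mR=6456/13061
sensor matrix S = [[12/37, 60/317], [12/37, 60/353]]; det S = -25920/4140337
solve [mL_A; mL_B] = S·[w00; w01] and [mR_A; mR_B] = S·[w10; w11]:
  w00 = -1, w01 = 1, w10 = 1, w11 = 1

-1 1 1 1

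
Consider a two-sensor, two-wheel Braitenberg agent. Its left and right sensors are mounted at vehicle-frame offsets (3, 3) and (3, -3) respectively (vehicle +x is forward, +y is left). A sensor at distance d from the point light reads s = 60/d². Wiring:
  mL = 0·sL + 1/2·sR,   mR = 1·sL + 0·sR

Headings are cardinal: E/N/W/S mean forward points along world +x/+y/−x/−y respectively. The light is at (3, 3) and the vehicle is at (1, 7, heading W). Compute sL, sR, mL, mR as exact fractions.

left sensor world pos  = (-2, 4); dL² = 26
right sensor world pos = (-2, 10); dR² = 74
sL = 60/26 = 30/13
sR = 60/74 = 30/37
mL = 0·sL + 1/2·sR = 15/37
mR = 1·sL + 0·sR = 30/13

30/13 30/37 15/37 30/13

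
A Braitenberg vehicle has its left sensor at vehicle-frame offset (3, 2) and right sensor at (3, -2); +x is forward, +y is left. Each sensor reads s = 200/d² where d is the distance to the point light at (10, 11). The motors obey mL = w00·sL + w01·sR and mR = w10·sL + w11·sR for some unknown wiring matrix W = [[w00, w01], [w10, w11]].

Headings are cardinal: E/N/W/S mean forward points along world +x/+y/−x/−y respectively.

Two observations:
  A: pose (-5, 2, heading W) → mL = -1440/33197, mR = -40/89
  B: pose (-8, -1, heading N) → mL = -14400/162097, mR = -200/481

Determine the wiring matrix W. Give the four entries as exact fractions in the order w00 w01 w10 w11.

1/2 -1/2 -1 0

obs A: pose=(-5,2,W) → sL=40/89, sR=200/373, mL=-1440/33197, mR=-40/89
obs B: pose=(-8,-1,N) → sL=200/481, sR=200/337, mL=-14400/162097, mR=-200/481
sensor matrix S = [[40/89, 200/373], [200/481, 200/337]]; det S = 235584000/5381134109
solve [mL_A; mL_B] = S·[w00; w01] and [mR_A; mR_B] = S·[w10; w11]:
  w00 = 1/2, w01 = -1/2, w10 = -1, w11 = 0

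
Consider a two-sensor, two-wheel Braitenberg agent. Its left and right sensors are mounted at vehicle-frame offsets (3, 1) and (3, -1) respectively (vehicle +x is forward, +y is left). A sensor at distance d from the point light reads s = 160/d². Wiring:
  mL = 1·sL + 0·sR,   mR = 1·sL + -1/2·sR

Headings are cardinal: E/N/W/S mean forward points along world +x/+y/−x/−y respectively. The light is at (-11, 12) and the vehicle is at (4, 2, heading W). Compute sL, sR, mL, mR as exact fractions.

32/53 32/45 32/53 592/2385

left sensor world pos  = (1, 1); dL² = 265
right sensor world pos = (1, 3); dR² = 225
sL = 160/265 = 32/53
sR = 160/225 = 32/45
mL = 1·sL + 0·sR = 32/53
mR = 1·sL + -1/2·sR = 592/2385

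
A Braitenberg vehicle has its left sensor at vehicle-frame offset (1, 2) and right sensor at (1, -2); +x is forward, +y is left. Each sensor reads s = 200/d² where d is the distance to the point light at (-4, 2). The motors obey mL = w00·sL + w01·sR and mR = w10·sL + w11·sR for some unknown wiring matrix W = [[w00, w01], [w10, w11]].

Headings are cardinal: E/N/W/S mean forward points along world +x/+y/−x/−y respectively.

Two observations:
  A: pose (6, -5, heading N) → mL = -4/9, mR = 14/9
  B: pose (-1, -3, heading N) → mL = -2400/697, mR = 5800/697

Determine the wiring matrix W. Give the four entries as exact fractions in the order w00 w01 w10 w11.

-1/2 1/2 1/2 1/2

obs A: pose=(6,-5,N) → sL=2, sR=10/9, mL=-4/9, mR=14/9
obs B: pose=(-1,-3,N) → sL=200/17, sR=200/41, mL=-2400/697, mR=5800/697
sensor matrix S = [[2, 10/9], [200/17, 200/41]]; det S = -20800/6273
solve [mL_A; mL_B] = S·[w00; w01] and [mR_A; mR_B] = S·[w10; w11]:
  w00 = -1/2, w01 = 1/2, w10 = 1/2, w11 = 1/2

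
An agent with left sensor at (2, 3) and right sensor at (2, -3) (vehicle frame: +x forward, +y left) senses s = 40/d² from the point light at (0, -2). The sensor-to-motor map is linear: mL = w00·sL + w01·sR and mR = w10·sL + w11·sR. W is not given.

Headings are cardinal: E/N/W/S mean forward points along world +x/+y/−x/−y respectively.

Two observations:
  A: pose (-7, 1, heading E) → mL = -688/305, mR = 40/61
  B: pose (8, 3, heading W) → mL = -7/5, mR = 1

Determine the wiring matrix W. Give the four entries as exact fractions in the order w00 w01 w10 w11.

obs A: pose=(-7,1,E) → sL=40/61, sR=8/5, mL=-688/305, mR=40/61
obs B: pose=(8,3,W) → sL=1, sR=2/5, mL=-7/5, mR=1
sensor matrix S = [[40/61, 8/5], [1, 2/5]]; det S = -408/305
solve [mL_A; mL_B] = S·[w00; w01] and [mR_A; mR_B] = S·[w10; w11]:
  w00 = -1, w01 = -1, w10 = 1, w11 = 0

-1 -1 1 0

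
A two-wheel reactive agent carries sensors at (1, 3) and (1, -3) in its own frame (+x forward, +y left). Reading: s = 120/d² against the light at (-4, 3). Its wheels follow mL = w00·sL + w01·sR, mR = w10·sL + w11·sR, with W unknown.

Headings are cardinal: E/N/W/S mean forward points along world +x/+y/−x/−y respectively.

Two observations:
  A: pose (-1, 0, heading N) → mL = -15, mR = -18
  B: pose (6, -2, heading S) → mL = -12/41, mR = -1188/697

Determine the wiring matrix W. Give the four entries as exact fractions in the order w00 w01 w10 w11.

-1/2 0 -1/2 -1

obs A: pose=(-1,0,N) → sL=30, sR=3, mL=-15, mR=-18
obs B: pose=(6,-2,S) → sL=24/41, sR=24/17, mL=-12/41, mR=-1188/697
sensor matrix S = [[30, 3], [24/41, 24/17]]; det S = 28296/697
solve [mL_A; mL_B] = S·[w00; w01] and [mR_A; mR_B] = S·[w10; w11]:
  w00 = -1/2, w01 = 0, w10 = -1/2, w11 = -1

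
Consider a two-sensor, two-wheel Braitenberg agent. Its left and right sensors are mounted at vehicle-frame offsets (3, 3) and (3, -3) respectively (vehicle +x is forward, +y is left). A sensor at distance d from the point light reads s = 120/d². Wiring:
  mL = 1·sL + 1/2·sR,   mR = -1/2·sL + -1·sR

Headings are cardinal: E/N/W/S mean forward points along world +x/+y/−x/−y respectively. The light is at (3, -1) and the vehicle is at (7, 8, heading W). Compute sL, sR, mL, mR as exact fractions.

120/37 24/29 3924/1073 -2628/1073

left sensor world pos  = (4, 5); dL² = 37
right sensor world pos = (4, 11); dR² = 145
sL = 120/37 = 120/37
sR = 120/145 = 24/29
mL = 1·sL + 1/2·sR = 3924/1073
mR = -1/2·sL + -1·sR = -2628/1073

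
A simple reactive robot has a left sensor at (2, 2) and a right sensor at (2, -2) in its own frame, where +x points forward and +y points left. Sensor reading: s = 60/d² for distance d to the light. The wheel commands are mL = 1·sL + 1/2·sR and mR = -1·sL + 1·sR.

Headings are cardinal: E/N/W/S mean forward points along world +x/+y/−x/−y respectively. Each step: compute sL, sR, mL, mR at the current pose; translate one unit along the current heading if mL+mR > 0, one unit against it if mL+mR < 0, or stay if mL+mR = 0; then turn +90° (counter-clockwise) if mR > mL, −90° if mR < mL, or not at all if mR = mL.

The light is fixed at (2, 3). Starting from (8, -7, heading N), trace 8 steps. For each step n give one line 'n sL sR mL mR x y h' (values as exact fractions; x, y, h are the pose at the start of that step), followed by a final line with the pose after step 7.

0 3/4 15/32 63/64 -9/32 8 -7 N
1 60/113 12/37 2898/4181 -864/4181 8 -6 E
2 30/101 30/73 3705/7373 840/7373 9 -6 S
3 60/169 60/89 10410/15041 4800/15041 9 -7 W
4 3/4 15/32 63/64 -9/32 8 -7 N
5 60/113 12/37 2898/4181 -864/4181 8 -6 E
6 30/101 30/73 3705/7373 840/7373 9 -6 S
7 60/169 60/89 10410/15041 4800/15041 9 -7 W
final 8 -7 N

n=0: pose=(8,-7,N); sL=3/4, sR=15/32; mL=63/64, mR=-9/32; mL+mR=45/64 → advance +1; mR−mL=-81/64 → turn -1·90°
n=1: pose=(8,-6,E); sL=60/113, sR=12/37; mL=2898/4181, mR=-864/4181; mL+mR=18/37 → advance +1; mR−mL=-3762/4181 → turn -1·90°
n=2: pose=(9,-6,S); sL=30/101, sR=30/73; mL=3705/7373, mR=840/7373; mL+mR=45/73 → advance +1; mR−mL=-2865/7373 → turn -1·90°
n=3: pose=(9,-7,W); sL=60/169, sR=60/89; mL=10410/15041, mR=4800/15041; mL+mR=90/89 → advance +1; mR−mL=-5610/15041 → turn -1·90°
n=4: pose=(8,-7,N); sL=3/4, sR=15/32; mL=63/64, mR=-9/32; mL+mR=45/64 → advance +1; mR−mL=-81/64 → turn -1·90°
n=5: pose=(8,-6,E); sL=60/113, sR=12/37; mL=2898/4181, mR=-864/4181; mL+mR=18/37 → advance +1; mR−mL=-3762/4181 → turn -1·90°
n=6: pose=(9,-6,S); sL=30/101, sR=30/73; mL=3705/7373, mR=840/7373; mL+mR=45/73 → advance +1; mR−mL=-2865/7373 → turn -1·90°
n=7: pose=(9,-7,W); sL=60/169, sR=60/89; mL=10410/15041, mR=4800/15041; mL+mR=90/89 → advance +1; mR−mL=-5610/15041 → turn -1·90°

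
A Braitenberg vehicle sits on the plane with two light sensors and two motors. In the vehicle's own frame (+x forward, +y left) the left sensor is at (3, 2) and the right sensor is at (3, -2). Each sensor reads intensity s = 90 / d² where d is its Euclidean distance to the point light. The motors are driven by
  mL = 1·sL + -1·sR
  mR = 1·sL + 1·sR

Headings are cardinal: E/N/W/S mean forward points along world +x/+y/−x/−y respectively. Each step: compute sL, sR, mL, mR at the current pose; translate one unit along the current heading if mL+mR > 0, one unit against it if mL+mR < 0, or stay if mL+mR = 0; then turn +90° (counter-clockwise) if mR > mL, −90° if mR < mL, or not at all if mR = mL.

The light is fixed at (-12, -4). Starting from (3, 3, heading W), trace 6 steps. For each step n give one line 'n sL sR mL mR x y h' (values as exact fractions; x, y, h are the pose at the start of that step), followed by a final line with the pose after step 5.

0 90/169 2/5 112/845 788/845 3 3 W
1 45/136 9/16 -63/272 243/272 2 3 S
2 90/353 18/61 -864/21533 11844/21533 2 2 E
3 9/25 9/37 108/925 558/925 3 2 N
4 90/169 2/5 112/845 788/845 3 3 W
5 45/136 9/16 -63/272 243/272 2 3 S
final 2 2 E

n=0: pose=(3,3,W); sL=90/169, sR=2/5; mL=112/845, mR=788/845; mL+mR=180/169 → advance +1; mR−mL=4/5 → turn +1·90°
n=1: pose=(2,3,S); sL=45/136, sR=9/16; mL=-63/272, mR=243/272; mL+mR=45/68 → advance +1; mR−mL=9/8 → turn +1·90°
n=2: pose=(2,2,E); sL=90/353, sR=18/61; mL=-864/21533, mR=11844/21533; mL+mR=180/353 → advance +1; mR−mL=36/61 → turn +1·90°
n=3: pose=(3,2,N); sL=9/25, sR=9/37; mL=108/925, mR=558/925; mL+mR=18/25 → advance +1; mR−mL=18/37 → turn +1·90°
n=4: pose=(3,3,W); sL=90/169, sR=2/5; mL=112/845, mR=788/845; mL+mR=180/169 → advance +1; mR−mL=4/5 → turn +1·90°
n=5: pose=(2,3,S); sL=45/136, sR=9/16; mL=-63/272, mR=243/272; mL+mR=45/68 → advance +1; mR−mL=9/8 → turn +1·90°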